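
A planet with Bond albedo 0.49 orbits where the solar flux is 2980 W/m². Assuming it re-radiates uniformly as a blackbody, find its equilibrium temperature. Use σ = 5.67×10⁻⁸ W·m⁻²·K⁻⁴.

Power absorbed = (1−a)S·πR²; power emitted = 4πR²σT⁴. Equating and cancelling πR²:
T = ((1−a)S / 4σ)^(1/4) = (1520 / (4 × 5.67×10⁻⁸))^(1/4) = (6.70×10^9)^(1/4).
T = 286 K.

T ≈ 286 K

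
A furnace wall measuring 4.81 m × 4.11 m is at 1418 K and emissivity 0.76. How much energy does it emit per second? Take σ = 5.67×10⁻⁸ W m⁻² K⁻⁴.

A = 4.81 × 4.11 = 19.8 m².
Stefan–Boltzmann: P = εσAT⁴ = 0.76 × 5.67×10⁻⁸ × 19.8 × (1418)⁴ = 0.76 × 5.67×10⁻⁸ × 19.8 × 4.04×10^12.
P = 3.44×10^6 W.

P ≈ 3.44×10^6 W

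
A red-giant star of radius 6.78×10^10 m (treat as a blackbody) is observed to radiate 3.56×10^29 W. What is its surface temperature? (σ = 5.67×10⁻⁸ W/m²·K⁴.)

A = 4πr² = 4π × (6.78×10^10)² = 5.78×10^22 m².
From P = σAT⁴, T = (P / σA)^(1/4) = (3.56×10^29 / (5.67×10⁻⁸ × 5.78×10^22))^(1/4).
T = (1.09×10^14)^(1/4) = 3230 K.

T ≈ 3230 K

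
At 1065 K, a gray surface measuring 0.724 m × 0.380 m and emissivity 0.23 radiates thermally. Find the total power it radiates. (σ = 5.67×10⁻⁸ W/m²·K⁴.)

A = 0.724 × 0.380 = 0.275 m².
Stefan–Boltzmann: P = εσAT⁴ = 0.23 × 5.67×10⁻⁸ × 0.275 × (1065)⁴ = 0.23 × 5.67×10⁻⁸ × 0.275 × 1.29×10^12.
P = 4620 W.

P ≈ 4620 W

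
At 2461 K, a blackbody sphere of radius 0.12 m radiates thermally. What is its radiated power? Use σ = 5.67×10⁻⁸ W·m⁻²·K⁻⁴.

P ≈ 3.76×10^5 W

A = 4πr² = 4π × (0.12)² = 0.181 m².
P = σAT⁴ = 5.67×10⁻⁸ × 0.181 × (2461)⁴ = 5.67×10⁻⁸ × 0.181 × 3.67×10^13.
P = 3.76×10^5 W.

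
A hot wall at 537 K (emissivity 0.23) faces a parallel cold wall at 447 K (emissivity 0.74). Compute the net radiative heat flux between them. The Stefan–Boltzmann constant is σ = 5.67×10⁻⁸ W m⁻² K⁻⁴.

q ≈ 522 W/m²

For two large parallel gray plates, q = σ(T₁⁴ − T₂⁴) / (1/ε₁ + 1/ε₂ − 1).
1/ε₁ + 1/ε₂ − 1 = 1/0.23 + 1/0.74 − 1 = 4.699.
T₁⁴ − T₂⁴ = 8.32×10^10 − 3.99×10^10 = 4.32×10^10 K⁴.
q = 5.67×10⁻⁸ × 4.32×10^10 / 4.699 = 522 W/m².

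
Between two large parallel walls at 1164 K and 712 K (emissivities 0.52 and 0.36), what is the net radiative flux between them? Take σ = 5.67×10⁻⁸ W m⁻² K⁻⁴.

For two large parallel gray plates, q = σ(T₁⁴ − T₂⁴) / (1/ε₁ + 1/ε₂ − 1).
1/ε₁ + 1/ε₂ − 1 = 1/0.52 + 1/0.36 − 1 = 3.701.
T₁⁴ − T₂⁴ = 1.84×10^12 − 2.57×10^11 = 1.58×10^12 K⁴.
q = 5.67×10⁻⁸ × 1.58×10^12 / 3.701 = 24200 W/m².

q ≈ 24200 W/m²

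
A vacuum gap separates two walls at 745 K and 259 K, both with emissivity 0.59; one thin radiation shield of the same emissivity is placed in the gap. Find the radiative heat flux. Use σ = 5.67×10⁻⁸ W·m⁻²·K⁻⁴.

Each of the 2 gaps contributes resistance (2/ε − 1) = 2/0.59 − 1 = 2.390; total = 4.780.
q = σ(T₁⁴ − T₂⁴) / 4.780 = 5.67×10⁻⁸ × 3.04×10^11 / 4.780 = 3600 W/m².

q ≈ 3600 W/m²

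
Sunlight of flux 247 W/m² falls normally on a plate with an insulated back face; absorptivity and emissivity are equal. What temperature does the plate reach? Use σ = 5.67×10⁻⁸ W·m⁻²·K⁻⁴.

Absorbed flux αS = emitted flux εσT⁴ (one radiating face); with α = ε, T = (S/σ)^(1/4).
T = (247 / 5.67×10⁻⁸)^(1/4) = (4.36×10^9)^(1/4).
T = 257 K.

T ≈ 257 K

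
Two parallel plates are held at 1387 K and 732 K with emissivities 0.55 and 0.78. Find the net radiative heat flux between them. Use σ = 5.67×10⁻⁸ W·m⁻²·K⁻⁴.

q ≈ 92200 W/m²

For two large parallel gray plates, q = σ(T₁⁴ − T₂⁴) / (1/ε₁ + 1/ε₂ − 1).
1/ε₁ + 1/ε₂ − 1 = 1/0.55 + 1/0.78 − 1 = 2.100.
T₁⁴ − T₂⁴ = 3.70×10^12 − 2.87×10^11 = 3.41×10^12 K⁴.
q = 5.67×10⁻⁸ × 3.41×10^12 / 2.100 = 92200 W/m².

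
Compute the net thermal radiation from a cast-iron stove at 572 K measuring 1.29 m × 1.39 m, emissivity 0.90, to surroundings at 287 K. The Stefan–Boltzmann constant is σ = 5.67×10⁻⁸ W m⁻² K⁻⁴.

Q ≈ 9170 W

A = 1.29 × 1.39 = 1.79 m².
Q = εσA(T⁴ − T_s⁴). T⁴ − T_s⁴ = (572)⁴ − (287)⁴ = 1.07×10^11 − 6.78×10^9 = 1.00×10^11 K⁴.
Q = 0.90 × 5.67×10⁻⁸ × 1.79 × 1.00×10^11 = 9170 W.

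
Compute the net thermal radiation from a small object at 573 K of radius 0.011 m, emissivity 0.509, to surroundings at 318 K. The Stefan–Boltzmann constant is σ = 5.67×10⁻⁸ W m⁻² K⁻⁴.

Q ≈ 4.28 W

A = 4πr² = 4π × (0.011)² = 1.52×10^-3 m².
Q = εσA(T⁴ − T_s⁴). T⁴ − T_s⁴ = (573)⁴ − (318)⁴ = 1.08×10^11 − 1.02×10^10 = 9.76×10^10 K⁴.
Q = 0.509 × 5.67×10⁻⁸ × 1.52×10^-3 × 9.76×10^10 = 4.28 W.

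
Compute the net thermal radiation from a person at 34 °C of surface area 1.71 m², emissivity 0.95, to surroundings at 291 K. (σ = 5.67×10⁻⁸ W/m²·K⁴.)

Convert: 34 °C = 307 K.
Q = εσA(T⁴ − T_s⁴). T⁴ − T_s⁴ = (307)⁴ − (291)⁴ = 8.88×10^9 − 7.17×10^9 = 1.71×10^9 K⁴.
Q = 0.95 × 5.67×10⁻⁸ × 1.71 × 1.71×10^9 = 158 W.

Q ≈ 158 W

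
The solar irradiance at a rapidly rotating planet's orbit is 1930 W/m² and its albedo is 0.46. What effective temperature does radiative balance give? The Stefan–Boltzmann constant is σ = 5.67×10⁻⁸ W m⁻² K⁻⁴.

T ≈ 260 K

Power absorbed = (1−a)S·πR²; power emitted = 4πR²σT⁴. Equating and cancelling πR²:
T = ((1−a)S / 4σ)^(1/4) = (1040 / (4 × 5.67×10⁻⁸))^(1/4) = (4.60×10^9)^(1/4).
T = 260 K.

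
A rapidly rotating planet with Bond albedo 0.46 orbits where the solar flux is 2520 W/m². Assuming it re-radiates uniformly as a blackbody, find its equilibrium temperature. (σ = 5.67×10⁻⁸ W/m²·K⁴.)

Power absorbed = (1−a)S·πR²; power emitted = 4πR²σT⁴. Equating and cancelling πR²:
T = ((1−a)S / 4σ)^(1/4) = (1360 / (4 × 5.67×10⁻⁸))^(1/4) = (6.00×10^9)^(1/4).
T = 278 K.

T ≈ 278 K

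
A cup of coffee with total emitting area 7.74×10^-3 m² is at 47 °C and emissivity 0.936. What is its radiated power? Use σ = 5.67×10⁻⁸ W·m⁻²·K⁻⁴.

47 °C = 320 K.
Stefan–Boltzmann: P = εσAT⁴ = 0.936 × 5.67×10⁻⁸ × 7.74×10^-3 × (320)⁴ = 0.936 × 5.67×10⁻⁸ × 7.74×10^-3 × 1.05×10^10.
P = 4.31 W.

P ≈ 4.31 W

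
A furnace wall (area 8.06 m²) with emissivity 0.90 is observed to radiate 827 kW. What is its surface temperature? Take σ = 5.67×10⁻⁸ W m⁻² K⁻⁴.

From P = εσAT⁴, T = (P / εσA)^(1/4) = (8.27×10^5 / (0.90 × 5.67×10⁻⁸ × 8.06))^(1/4).
T = (2.01×10^12)^(1/4) = 1190 K.

T ≈ 1190 K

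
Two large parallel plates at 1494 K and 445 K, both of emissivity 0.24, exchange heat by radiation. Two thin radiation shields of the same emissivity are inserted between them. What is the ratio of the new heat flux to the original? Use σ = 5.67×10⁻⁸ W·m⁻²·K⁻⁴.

With N identical shields there are N+1 = 3 gaps in series, each with the same radiative resistance, so the flux falls to 1/(N+1) of its unshielded value.

ratio ≈ 0.333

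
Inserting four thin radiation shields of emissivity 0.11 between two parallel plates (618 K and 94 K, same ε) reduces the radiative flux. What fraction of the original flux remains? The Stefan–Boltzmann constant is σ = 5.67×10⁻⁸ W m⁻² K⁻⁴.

With N identical shields there are N+1 = 5 gaps in series, each with the same radiative resistance, so the flux falls to 1/(N+1) of its unshielded value.

ratio ≈ 0.200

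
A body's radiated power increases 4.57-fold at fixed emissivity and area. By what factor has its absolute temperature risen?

P ∝ T⁴ ⇒ T ∝ P^(1/4), so T scales by (4.57)^(1/4) = 1.46.

factor ≈ 1.46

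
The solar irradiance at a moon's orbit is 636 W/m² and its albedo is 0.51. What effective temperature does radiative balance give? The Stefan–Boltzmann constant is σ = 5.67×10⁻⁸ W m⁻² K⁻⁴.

Power absorbed = (1−a)S·πR²; power emitted = 4πR²σT⁴. Equating and cancelling πR²:
T = ((1−a)S / 4σ)^(1/4) = (312 / (4 × 5.67×10⁻⁸))^(1/4) = (1.37×10^9)^(1/4).
T = 193 K.

T ≈ 193 K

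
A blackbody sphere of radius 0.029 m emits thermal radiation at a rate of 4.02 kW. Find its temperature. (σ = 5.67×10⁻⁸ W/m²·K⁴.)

T ≈ 1610 K

A = 4πr² = 4π × (0.029)² = 0.0106 m².
From P = σAT⁴, T = (P / σA)^(1/4) = (4020 / (5.67×10⁻⁸ × 0.0106))^(1/4).
T = (6.71×10^12)^(1/4) = 1610 K.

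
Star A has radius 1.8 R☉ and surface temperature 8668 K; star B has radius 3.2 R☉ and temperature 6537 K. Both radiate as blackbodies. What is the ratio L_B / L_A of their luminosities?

L = 4πR²σT⁴ ∝ R²T⁴, so L_B/L_A = (3.2/1.8)² × (6537/8668)⁴ = 3.16 × 0.323 = 1.02.

L_B/L_A ≈ 1.02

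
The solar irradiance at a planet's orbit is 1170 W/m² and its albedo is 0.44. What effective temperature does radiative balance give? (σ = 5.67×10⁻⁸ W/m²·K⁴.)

T ≈ 232 K

Power absorbed = (1−a)S·πR²; power emitted = 4πR²σT⁴. Equating and cancelling πR²:
T = ((1−a)S / 4σ)^(1/4) = (655 / (4 × 5.67×10⁻⁸))^(1/4) = (2.89×10^9)^(1/4).
T = 232 K.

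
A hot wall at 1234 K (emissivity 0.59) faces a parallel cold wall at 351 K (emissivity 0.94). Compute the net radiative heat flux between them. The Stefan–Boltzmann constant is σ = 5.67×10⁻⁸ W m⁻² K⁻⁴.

q ≈ 74300 W/m²

For two large parallel gray plates, q = σ(T₁⁴ − T₂⁴) / (1/ε₁ + 1/ε₂ − 1).
1/ε₁ + 1/ε₂ − 1 = 1/0.59 + 1/0.94 − 1 = 1.759.
T₁⁴ − T₂⁴ = 2.32×10^12 − 1.52×10^10 = 2.30×10^12 K⁴.
q = 5.67×10⁻⁸ × 2.30×10^12 / 1.759 = 74300 W/m².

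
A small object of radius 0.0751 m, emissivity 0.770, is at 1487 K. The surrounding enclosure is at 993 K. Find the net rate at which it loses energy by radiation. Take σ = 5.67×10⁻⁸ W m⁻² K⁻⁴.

A = 4πr² = 4π × (0.0751)² = 0.0709 m².
Q = εσA(T⁴ − T_s⁴). T⁴ − T_s⁴ = (1487)⁴ − (993)⁴ = 4.89×10^12 − 9.72×10^11 = 3.92×10^12 K⁴.
Q = 0.770 × 5.67×10⁻⁸ × 0.0709 × 3.92×10^12 = 12100 W.

Q ≈ 12100 W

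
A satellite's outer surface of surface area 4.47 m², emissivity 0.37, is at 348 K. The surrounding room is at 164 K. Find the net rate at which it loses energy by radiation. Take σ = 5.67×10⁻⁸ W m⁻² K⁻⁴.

Q ≈ 1310 W

Q = εσA(T⁴ − T_s⁴). T⁴ − T_s⁴ = (348)⁴ − (164)⁴ = 1.47×10^10 − 7.23×10^8 = 1.39×10^10 K⁴.
Q = 0.37 × 5.67×10⁻⁸ × 4.47 × 1.39×10^10 = 1310 W.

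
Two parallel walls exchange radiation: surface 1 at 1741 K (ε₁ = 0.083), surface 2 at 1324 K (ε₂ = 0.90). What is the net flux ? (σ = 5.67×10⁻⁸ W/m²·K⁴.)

For two large parallel gray plates, q = σ(T₁⁴ − T₂⁴) / (1/ε₁ + 1/ε₂ − 1).
1/ε₁ + 1/ε₂ − 1 = 1/0.083 + 1/0.90 − 1 = 12.16.
T₁⁴ − T₂⁴ = 9.19×10^12 − 3.07×10^12 = 6.11×10^12 K⁴.
q = 5.67×10⁻⁸ × 6.11×10^12 / 12.16 = 28500 W/m².

q ≈ 28500 W/m²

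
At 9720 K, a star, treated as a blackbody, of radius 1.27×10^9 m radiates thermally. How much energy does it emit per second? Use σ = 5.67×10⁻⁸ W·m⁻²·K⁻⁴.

A = 4πr² = 4π × (1.27×10^9)² = 2.03×10^19 m².
P = σAT⁴ = 5.67×10⁻⁸ × 2.03×10^19 × (9720)⁴ = 5.67×10⁻⁸ × 2.03×10^19 × 8.93×10^15.
P = 1.03×10^28 W.

P ≈ 1.03×10^28 W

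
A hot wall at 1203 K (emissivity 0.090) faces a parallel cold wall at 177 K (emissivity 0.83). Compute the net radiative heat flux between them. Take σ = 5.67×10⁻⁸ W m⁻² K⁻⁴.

For two large parallel gray plates, q = σ(T₁⁴ − T₂⁴) / (1/ε₁ + 1/ε₂ − 1).
1/ε₁ + 1/ε₂ − 1 = 1/0.090 + 1/0.83 − 1 = 11.32.
T₁⁴ − T₂⁴ = 2.09×10^12 − 9.82×10^8 = 2.09×10^12 K⁴.
q = 5.67×10⁻⁸ × 2.09×10^12 / 11.32 = 10500 W/m².

q ≈ 10500 W/m²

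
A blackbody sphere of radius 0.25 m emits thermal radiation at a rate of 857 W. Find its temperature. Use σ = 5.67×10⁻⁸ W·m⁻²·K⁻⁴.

T ≈ 372 K

A = 4πr² = 4π × (0.25)² = 0.785 m².
From P = σAT⁴, T = (P / σA)^(1/4) = (857 / (5.67×10⁻⁸ × 0.785))^(1/4).
T = (1.92×10^10)^(1/4) = 372 K.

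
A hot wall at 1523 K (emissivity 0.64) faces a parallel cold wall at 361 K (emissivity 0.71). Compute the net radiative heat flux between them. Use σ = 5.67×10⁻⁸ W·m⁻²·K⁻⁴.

For two large parallel gray plates, q = σ(T₁⁴ − T₂⁴) / (1/ε₁ + 1/ε₂ − 1).
1/ε₁ + 1/ε₂ − 1 = 1/0.64 + 1/0.71 − 1 = 1.971.
T₁⁴ − T₂⁴ = 5.38×10^12 − 1.70×10^10 = 5.36×10^12 K⁴.
q = 5.67×10⁻⁸ × 5.36×10^12 / 1.971 = 1.54×10^5 W/m².

q ≈ 1.54×10^5 W/m²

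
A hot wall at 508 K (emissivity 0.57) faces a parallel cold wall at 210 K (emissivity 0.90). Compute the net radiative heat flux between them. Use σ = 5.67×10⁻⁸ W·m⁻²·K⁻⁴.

For two large parallel gray plates, q = σ(T₁⁴ − T₂⁴) / (1/ε₁ + 1/ε₂ − 1).
1/ε₁ + 1/ε₂ − 1 = 1/0.57 + 1/0.90 − 1 = 1.865.
T₁⁴ − T₂⁴ = 6.66×10^10 − 1.94×10^9 = 6.47×10^10 K⁴.
q = 5.67×10⁻⁸ × 6.47×10^10 / 1.865 = 1970 W/m².

q ≈ 1970 W/m²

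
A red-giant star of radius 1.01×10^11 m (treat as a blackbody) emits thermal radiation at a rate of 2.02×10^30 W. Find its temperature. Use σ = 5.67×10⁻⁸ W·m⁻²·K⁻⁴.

A = 4πr² = 4π × (1.01×10^11)² = 1.28×10^23 m².
From P = σAT⁴, T = (P / σA)^(1/4) = (2.02×10^30 / (5.67×10⁻⁸ × 1.28×10^23))^(1/4).
T = (2.78×10^14)^(1/4) = 4080 K.

T ≈ 4080 K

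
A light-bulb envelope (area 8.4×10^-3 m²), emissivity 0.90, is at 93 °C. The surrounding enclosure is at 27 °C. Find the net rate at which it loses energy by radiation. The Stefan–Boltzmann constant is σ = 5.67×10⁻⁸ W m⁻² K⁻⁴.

Convert: 93 °C = 366 K; 27 °C = 300 K.
Q = εσA(T⁴ − T_s⁴). T⁴ − T_s⁴ = (366)⁴ − (300)⁴ = 1.79×10^10 − 8.10×10^9 = 9.84×10^9 K⁴.
Q = 0.90 × 5.67×10⁻⁸ × 8.40×10^-3 × 9.84×10^9 = 4.22 W.

Q ≈ 4.22 W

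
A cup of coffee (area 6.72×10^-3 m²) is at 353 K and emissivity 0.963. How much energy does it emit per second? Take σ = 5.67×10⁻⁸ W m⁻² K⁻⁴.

P ≈ 5.70 W

Stefan–Boltzmann: P = εσAT⁴ = 0.963 × 5.67×10⁻⁸ × 6.72×10^-3 × (353)⁴ = 0.963 × 5.67×10⁻⁸ × 6.72×10^-3 × 1.55×10^10.
P = 5.70 W.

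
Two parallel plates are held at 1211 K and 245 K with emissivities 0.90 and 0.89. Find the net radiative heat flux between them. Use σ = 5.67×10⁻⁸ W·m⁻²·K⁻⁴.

q ≈ 98600 W/m²

For two large parallel gray plates, q = σ(T₁⁴ − T₂⁴) / (1/ε₁ + 1/ε₂ − 1).
1/ε₁ + 1/ε₂ − 1 = 1/0.90 + 1/0.89 − 1 = 1.235.
T₁⁴ − T₂⁴ = 2.15×10^12 − 3.60×10^9 = 2.15×10^12 K⁴.
q = 5.67×10⁻⁸ × 2.15×10^12 / 1.235 = 98600 W/m².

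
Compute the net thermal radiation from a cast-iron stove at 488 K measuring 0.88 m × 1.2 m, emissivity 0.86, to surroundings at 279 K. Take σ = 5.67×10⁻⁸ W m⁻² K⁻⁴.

A = 0.88 × 1.2 = 1.06 m².
Q = εσA(T⁴ − T_s⁴). T⁴ − T_s⁴ = (488)⁴ − (279)⁴ = 5.67×10^10 − 6.06×10^9 = 5.07×10^10 K⁴.
Q = 0.86 × 5.67×10⁻⁸ × 1.06 × 5.07×10^10 = 2610 W.

Q ≈ 2610 W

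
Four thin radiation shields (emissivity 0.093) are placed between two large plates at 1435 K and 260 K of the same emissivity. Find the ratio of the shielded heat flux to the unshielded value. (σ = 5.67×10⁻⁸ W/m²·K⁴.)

With N identical shields there are N+1 = 5 gaps in series, each with the same radiative resistance, so the flux falls to 1/(N+1) of its unshielded value.

ratio ≈ 0.200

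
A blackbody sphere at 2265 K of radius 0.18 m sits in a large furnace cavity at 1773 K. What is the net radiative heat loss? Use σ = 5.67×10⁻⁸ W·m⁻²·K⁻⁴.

A = 4πr² = 4π × (0.18)² = 0.407 m².
Q = σA(T⁴ − T_s⁴). T⁴ − T_s⁴ = (2265)⁴ − (1773)⁴ = 2.63×10^13 − 9.88×10^12 = 1.64×10^13 K⁴.
Q = 5.67×10⁻⁸ × 0.407 × 1.64×10^13 = 3.79×10^5 W.

Q ≈ 3.79×10^5 W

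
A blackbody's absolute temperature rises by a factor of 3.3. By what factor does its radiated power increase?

P ∝ T⁴, so the power scales as (3.3)⁴ = 119.

factor ≈ 119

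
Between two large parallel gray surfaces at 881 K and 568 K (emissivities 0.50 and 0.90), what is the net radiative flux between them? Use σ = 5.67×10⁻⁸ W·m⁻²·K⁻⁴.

q ≈ 13400 W/m²

For two large parallel gray plates, q = σ(T₁⁴ − T₂⁴) / (1/ε₁ + 1/ε₂ − 1).
1/ε₁ + 1/ε₂ − 1 = 1/0.50 + 1/0.90 − 1 = 2.111.
T₁⁴ − T₂⁴ = 6.02×10^11 − 1.04×10^11 = 4.98×10^11 K⁴.
q = 5.67×10⁻⁸ × 4.98×10^11 / 2.111 = 13400 W/m².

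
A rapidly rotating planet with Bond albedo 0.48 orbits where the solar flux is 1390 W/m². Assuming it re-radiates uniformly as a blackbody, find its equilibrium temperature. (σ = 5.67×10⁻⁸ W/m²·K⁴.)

T ≈ 238 K

Power absorbed = (1−a)S·πR²; power emitted = 4πR²σT⁴. Equating and cancelling πR²:
T = ((1−a)S / 4σ)^(1/4) = (723 / (4 × 5.67×10⁻⁸))^(1/4) = (3.19×10^9)^(1/4).
T = 238 K.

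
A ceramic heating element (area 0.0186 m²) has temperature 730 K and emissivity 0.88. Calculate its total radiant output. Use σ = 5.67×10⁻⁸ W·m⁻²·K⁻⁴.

P ≈ 264 W

Stefan–Boltzmann: P = εσAT⁴ = 0.88 × 5.67×10⁻⁸ × 0.0186 × (730)⁴ = 0.88 × 5.67×10⁻⁸ × 0.0186 × 2.84×10^11.
P = 264 W.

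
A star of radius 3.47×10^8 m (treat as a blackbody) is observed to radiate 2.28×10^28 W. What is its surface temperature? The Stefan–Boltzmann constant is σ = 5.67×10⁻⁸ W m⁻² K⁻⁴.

T ≈ 22700 K

A = 4πr² = 4π × (3.47×10^8)² = 1.51×10^18 m².
From P = σAT⁴, T = (P / σA)^(1/4) = (2.28×10^28 / (5.67×10⁻⁸ × 1.51×10^18))^(1/4).
T = (2.66×10^17)^(1/4) = 22700 K.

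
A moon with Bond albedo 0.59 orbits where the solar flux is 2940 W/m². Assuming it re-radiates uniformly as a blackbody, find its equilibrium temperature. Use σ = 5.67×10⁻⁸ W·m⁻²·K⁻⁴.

Power absorbed = (1−a)S·πR²; power emitted = 4πR²σT⁴. Equating and cancelling πR²:
T = ((1−a)S / 4σ)^(1/4) = (1210 / (4 × 5.67×10⁻⁸))^(1/4) = (5.31×10^9)^(1/4).
T = 270 K.

T ≈ 270 K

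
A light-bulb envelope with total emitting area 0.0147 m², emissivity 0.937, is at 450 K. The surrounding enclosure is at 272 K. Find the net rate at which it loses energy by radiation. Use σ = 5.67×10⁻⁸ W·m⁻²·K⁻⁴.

Q ≈ 27.8 W

Q = εσA(T⁴ − T_s⁴). T⁴ − T_s⁴ = (450)⁴ − (272)⁴ = 4.10×10^10 − 5.47×10^9 = 3.55×10^10 K⁴.
Q = 0.937 × 5.67×10⁻⁸ × 0.0147 × 3.55×10^10 = 27.8 W.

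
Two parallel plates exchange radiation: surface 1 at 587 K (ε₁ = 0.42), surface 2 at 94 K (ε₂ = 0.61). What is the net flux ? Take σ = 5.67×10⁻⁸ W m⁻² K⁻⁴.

q ≈ 2230 W/m²

For two large parallel gray plates, q = σ(T₁⁴ − T₂⁴) / (1/ε₁ + 1/ε₂ − 1).
1/ε₁ + 1/ε₂ − 1 = 1/0.42 + 1/0.61 − 1 = 3.020.
T₁⁴ − T₂⁴ = 1.19×10^11 − 7.81×10^7 = 1.19×10^11 K⁴.
q = 5.67×10⁻⁸ × 1.19×10^11 / 3.020 = 2230 W/m².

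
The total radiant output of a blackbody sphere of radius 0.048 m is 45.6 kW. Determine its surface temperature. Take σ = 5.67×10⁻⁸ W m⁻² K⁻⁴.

A = 4πr² = 4π × (0.048)² = 0.0290 m².
From P = σAT⁴, T = (P / σA)^(1/4) = (45600 / (5.67×10⁻⁸ × 0.0290))^(1/4).
T = (2.78×10^13)^(1/4) = 2300 K.

T ≈ 2300 K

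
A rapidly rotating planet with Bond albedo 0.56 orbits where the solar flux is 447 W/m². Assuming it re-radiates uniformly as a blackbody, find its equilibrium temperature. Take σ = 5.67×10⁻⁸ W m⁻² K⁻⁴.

T ≈ 172 K

Power absorbed = (1−a)S·πR²; power emitted = 4πR²σT⁴. Equating and cancelling πR²:
T = ((1−a)S / 4σ)^(1/4) = (197 / (4 × 5.67×10⁻⁸))^(1/4) = (8.67×10^8)^(1/4).
T = 172 K.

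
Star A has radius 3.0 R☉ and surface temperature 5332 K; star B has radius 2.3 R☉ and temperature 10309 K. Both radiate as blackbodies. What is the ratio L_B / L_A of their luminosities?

L = 4πR²σT⁴ ∝ R²T⁴, so L_B/L_A = (2.3/3.0)² × (10309/5332)⁴ = 0.588 × 14.0 = 8.21.

L_B/L_A ≈ 8.21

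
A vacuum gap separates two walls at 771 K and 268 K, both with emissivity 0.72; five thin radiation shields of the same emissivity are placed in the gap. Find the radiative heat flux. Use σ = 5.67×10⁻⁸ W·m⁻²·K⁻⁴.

Each of the 6 gaps contributes resistance (2/ε − 1) = 2/0.72 − 1 = 1.778; total = 10.67.
q = σ(T₁⁴ − T₂⁴) / 10.67 = 5.67×10⁻⁸ × 3.48×10^11 / 10.67 = 1850 W/m².

q ≈ 1850 W/m²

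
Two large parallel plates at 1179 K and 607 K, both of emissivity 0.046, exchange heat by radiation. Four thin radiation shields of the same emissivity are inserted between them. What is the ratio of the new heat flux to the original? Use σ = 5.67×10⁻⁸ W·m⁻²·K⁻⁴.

ratio ≈ 0.200

With N identical shields there are N+1 = 5 gaps in series, each with the same radiative resistance, so the flux falls to 1/(N+1) of its unshielded value.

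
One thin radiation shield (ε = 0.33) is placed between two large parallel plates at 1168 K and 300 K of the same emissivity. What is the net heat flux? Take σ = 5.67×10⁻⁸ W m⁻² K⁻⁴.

Each of the 2 gaps contributes resistance (2/ε − 1) = 2/0.33 − 1 = 5.061; total = 10.12.
q = σ(T₁⁴ − T₂⁴) / 10.12 = 5.67×10⁻⁸ × 1.85×10^12 / 10.12 = 10400 W/m².

q ≈ 10400 W/m²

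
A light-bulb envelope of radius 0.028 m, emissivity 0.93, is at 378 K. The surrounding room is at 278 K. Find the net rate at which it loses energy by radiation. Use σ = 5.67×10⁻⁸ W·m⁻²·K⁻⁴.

Q ≈ 7.50 W

A = 4πr² = 4π × (0.028)² = 9.85×10^-3 m².
Q = εσA(T⁴ − T_s⁴). T⁴ − T_s⁴ = (378)⁴ − (278)⁴ = 2.04×10^10 − 5.97×10^9 = 1.44×10^10 K⁴.
Q = 0.93 × 5.67×10⁻⁸ × 9.85×10^-3 × 1.44×10^10 = 7.50 W.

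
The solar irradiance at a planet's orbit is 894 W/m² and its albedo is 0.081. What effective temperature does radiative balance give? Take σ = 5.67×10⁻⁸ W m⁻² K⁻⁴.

Power absorbed = (1−a)S·πR²; power emitted = 4πR²σT⁴. Equating and cancelling πR²:
T = ((1−a)S / 4σ)^(1/4) = (822 / (4 × 5.67×10⁻⁸))^(1/4) = (3.62×10^9)^(1/4).
T = 245 K.

T ≈ 245 K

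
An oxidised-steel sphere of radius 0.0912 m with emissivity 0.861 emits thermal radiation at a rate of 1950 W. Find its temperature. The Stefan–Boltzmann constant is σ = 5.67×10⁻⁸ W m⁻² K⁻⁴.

T ≈ 786 K

A = 4πr² = 4π × (0.0912)² = 0.105 m².
From P = εσAT⁴, T = (P / εσA)^(1/4) = (1950 / (0.861 × 5.67×10⁻⁸ × 0.105))^(1/4).
T = (3.82×10^11)^(1/4) = 786 K.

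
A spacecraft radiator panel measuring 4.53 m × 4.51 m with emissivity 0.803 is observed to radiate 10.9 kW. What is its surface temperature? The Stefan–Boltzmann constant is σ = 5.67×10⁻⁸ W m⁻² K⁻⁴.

T ≈ 329 K

A = 4.53 × 4.51 = 20.4 m².
From P = εσAT⁴, T = (P / εσA)^(1/4) = (10900 / (0.803 × 5.67×10⁻⁸ × 20.4))^(1/4).
T = (1.17×10^10)^(1/4) = 329 K.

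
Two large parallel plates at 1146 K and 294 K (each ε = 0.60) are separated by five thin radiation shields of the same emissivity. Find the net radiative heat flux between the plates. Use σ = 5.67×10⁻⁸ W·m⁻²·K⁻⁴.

Each of the 6 gaps contributes resistance (2/ε − 1) = 2/0.60 − 1 = 2.333; total = 14.00.
q = σ(T₁⁴ − T₂⁴) / 14.00 = 5.67×10⁻⁸ × 1.72×10^12 / 14.00 = 6960 W/m².

q ≈ 6960 W/m²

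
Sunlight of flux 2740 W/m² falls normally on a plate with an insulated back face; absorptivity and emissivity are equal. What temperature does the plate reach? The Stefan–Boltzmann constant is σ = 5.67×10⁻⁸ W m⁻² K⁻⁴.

Absorbed flux αS = emitted flux εσT⁴ (one radiating face); with α = ε, T = (S/σ)^(1/4).
T = (2740 / 5.67×10⁻⁸)^(1/4) = (4.83×10^10)^(1/4).
T = 469 K.

T ≈ 469 K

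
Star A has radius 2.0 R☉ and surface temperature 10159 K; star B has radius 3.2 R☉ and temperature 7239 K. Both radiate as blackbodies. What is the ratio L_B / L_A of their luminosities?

L_B/L_A ≈ 0.660

L = 4πR²σT⁴ ∝ R²T⁴, so L_B/L_A = (3.2/2.0)² × (7239/10159)⁴ = 2.56 × 0.258 = 0.660.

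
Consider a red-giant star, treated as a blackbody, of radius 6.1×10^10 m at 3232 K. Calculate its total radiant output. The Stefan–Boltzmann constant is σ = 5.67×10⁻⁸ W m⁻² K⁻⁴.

A = 4πr² = 4π × (6.1×10^10)² = 4.68×10^22 m².
P = σAT⁴ = 5.67×10⁻⁸ × 4.68×10^22 × (3232)⁴ = 5.67×10⁻⁸ × 4.68×10^22 × 1.09×10^14.
P = 2.89×10^29 W.

P ≈ 2.89×10^29 W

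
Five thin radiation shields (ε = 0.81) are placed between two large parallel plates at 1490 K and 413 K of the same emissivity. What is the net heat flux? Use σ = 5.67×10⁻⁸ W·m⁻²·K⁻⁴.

Each of the 6 gaps contributes resistance (2/ε − 1) = 2/0.81 − 1 = 1.469; total = 8.815.
q = σ(T₁⁴ − T₂⁴) / 8.815 = 5.67×10⁻⁸ × 4.90×10^12 / 8.815 = 31500 W/m².

q ≈ 31500 W/m²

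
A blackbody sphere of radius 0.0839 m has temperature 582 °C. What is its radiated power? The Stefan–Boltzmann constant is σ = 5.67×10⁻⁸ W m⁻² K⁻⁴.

P ≈ 2680 W

A = 4πr² = 4π × (0.0839)² = 0.0885 m².
582 °C = 855 K.
P = σAT⁴ = 5.67×10⁻⁸ × 0.0885 × (855)⁴ = 5.67×10⁻⁸ × 0.0885 × 5.34×10^11.
P = 2680 W.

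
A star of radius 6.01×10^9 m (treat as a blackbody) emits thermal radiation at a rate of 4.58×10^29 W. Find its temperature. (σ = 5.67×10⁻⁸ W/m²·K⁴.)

A = 4πr² = 4π × (6.01×10^9)² = 4.54×10^20 m².
From P = σAT⁴, T = (P / σA)^(1/4) = (4.58×10^29 / (5.67×10⁻⁸ × 4.54×10^20))^(1/4).
T = (1.78×10^16)^(1/4) = 11500 K.

T ≈ 11500 K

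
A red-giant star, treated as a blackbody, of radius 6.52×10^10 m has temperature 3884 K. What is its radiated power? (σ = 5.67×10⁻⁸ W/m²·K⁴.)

A = 4πr² = 4π × (6.52×10^10)² = 5.34×10^22 m².
P = σAT⁴ = 5.67×10⁻⁸ × 5.34×10^22 × (3884)⁴ = 5.67×10⁻⁸ × 5.34×10^22 × 2.28×10^14.
P = 6.89×10^29 W.

P ≈ 6.89×10^29 W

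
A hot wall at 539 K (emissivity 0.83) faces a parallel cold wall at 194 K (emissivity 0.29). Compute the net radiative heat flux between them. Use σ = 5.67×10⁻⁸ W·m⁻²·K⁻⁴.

For two large parallel gray plates, q = σ(T₁⁴ − T₂⁴) / (1/ε₁ + 1/ε₂ − 1).
1/ε₁ + 1/ε₂ − 1 = 1/0.83 + 1/0.29 − 1 = 3.653.
T₁⁴ − T₂⁴ = 8.44×10^10 − 1.42×10^9 = 8.30×10^10 K⁴.
q = 5.67×10⁻⁸ × 8.30×10^10 / 3.653 = 1290 W/m².

q ≈ 1290 W/m²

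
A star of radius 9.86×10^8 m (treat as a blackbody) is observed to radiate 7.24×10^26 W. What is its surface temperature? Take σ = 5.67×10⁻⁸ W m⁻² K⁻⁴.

A = 4πr² = 4π × (9.86×10^8)² = 1.22×10^19 m².
From P = σAT⁴, T = (P / σA)^(1/4) = (7.24×10^26 / (5.67×10⁻⁸ × 1.22×10^19))^(1/4).
T = (1.05×10^15)^(1/4) = 5690 K.

T ≈ 5690 K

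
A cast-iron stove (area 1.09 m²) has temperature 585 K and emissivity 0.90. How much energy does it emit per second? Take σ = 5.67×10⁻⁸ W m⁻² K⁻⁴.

P = εσAT⁴ = 0.90 × 5.67×10⁻⁸ × 1.09 × (585)⁴ = 0.90 × 5.67×10⁻⁸ × 1.09 × 1.17×10^11.
P = 6510 W.

P ≈ 6510 W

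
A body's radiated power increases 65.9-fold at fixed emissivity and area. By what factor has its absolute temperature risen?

factor ≈ 2.85

P ∝ T⁴ ⇒ T ∝ P^(1/4), so T scales by (65.9)^(1/4) = 2.85.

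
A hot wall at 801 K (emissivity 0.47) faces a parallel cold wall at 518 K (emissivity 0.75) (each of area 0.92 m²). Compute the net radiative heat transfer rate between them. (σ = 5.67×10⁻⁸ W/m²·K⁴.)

Q ≈ 7200 W

For two large parallel gray plates, q = σ(T₁⁴ − T₂⁴) / (1/ε₁ + 1/ε₂ − 1).
1/ε₁ + 1/ε₂ − 1 = 1/0.47 + 1/0.75 − 1 = 2.461.
T₁⁴ − T₂⁴ = 4.12×10^11 − 7.20×10^10 = 3.40×10^11 K⁴.
q = 5.67×10⁻⁸ × 3.40×10^11 / 2.461 = 7830 W/m².
Q = q·A = 7830 × 0.92 = 7200 W.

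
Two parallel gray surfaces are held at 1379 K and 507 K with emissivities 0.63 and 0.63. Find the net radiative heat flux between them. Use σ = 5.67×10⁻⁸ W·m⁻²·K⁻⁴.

For two large parallel gray plates, q = σ(T₁⁴ − T₂⁴) / (1/ε₁ + 1/ε₂ − 1).
1/ε₁ + 1/ε₂ − 1 = 1/0.63 + 1/0.63 − 1 = 2.175.
T₁⁴ − T₂⁴ = 3.62×10^12 − 6.61×10^10 = 3.55×10^12 K⁴.
q = 5.67×10⁻⁸ × 3.55×10^12 / 2.175 = 92600 W/m².

q ≈ 92600 W/m²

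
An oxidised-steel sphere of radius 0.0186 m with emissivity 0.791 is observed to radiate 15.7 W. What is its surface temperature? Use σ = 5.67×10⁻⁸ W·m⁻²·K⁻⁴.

A = 4πr² = 4π × (0.0186)² = 4.35×10^-3 m².
From P = εσAT⁴, T = (P / εσA)^(1/4) = (15.7 / (0.791 × 5.67×10⁻⁸ × 4.35×10^-3))^(1/4).
T = (8.05×10^10)^(1/4) = 533 K.

T ≈ 533 K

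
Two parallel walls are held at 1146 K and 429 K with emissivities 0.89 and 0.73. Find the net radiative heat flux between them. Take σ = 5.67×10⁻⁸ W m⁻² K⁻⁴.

q ≈ 64200 W/m²

For two large parallel gray plates, q = σ(T₁⁴ − T₂⁴) / (1/ε₁ + 1/ε₂ − 1).
1/ε₁ + 1/ε₂ − 1 = 1/0.89 + 1/0.73 − 1 = 1.493.
T₁⁴ − T₂⁴ = 1.72×10^12 − 3.39×10^10 = 1.69×10^12 K⁴.
q = 5.67×10⁻⁸ × 1.69×10^12 / 1.493 = 64200 W/m².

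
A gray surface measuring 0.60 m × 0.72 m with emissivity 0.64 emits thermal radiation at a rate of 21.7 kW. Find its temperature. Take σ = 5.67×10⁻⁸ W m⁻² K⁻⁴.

T ≈ 1080 K

A = 0.60 × 0.72 = 0.432 m².
From P = εσAT⁴, T = (P / εσA)^(1/4) = (21700 / (0.64 × 5.67×10⁻⁸ × 0.432))^(1/4).
T = (1.38×10^12)^(1/4) = 1080 K.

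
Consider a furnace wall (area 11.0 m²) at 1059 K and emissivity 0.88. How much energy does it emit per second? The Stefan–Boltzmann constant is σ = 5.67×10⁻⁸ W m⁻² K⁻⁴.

P = εσAT⁴ = 0.88 × 5.67×10⁻⁸ × 11.0 × (1059)⁴ = 0.88 × 5.67×10⁻⁸ × 11.0 × 1.26×10^12.
P = 6.90×10^5 W.

P ≈ 6.90×10^5 W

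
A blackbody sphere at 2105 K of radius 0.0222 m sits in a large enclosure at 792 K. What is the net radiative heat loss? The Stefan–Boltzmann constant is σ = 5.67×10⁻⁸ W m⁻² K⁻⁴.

A = 4πr² = 4π × (0.0222)² = 6.19×10^-3 m².
Q = σA(T⁴ − T_s⁴). T⁴ − T_s⁴ = (2105)⁴ − (792)⁴ = 1.96×10^13 − 3.93×10^11 = 1.92×10^13 K⁴.
Q = 5.67×10⁻⁸ × 6.19×10^-3 × 1.92×10^13 = 6760 W.

Q ≈ 6760 W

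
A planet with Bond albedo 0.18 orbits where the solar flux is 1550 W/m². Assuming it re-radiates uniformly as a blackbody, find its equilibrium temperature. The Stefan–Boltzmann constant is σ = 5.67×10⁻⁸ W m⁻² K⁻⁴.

Power absorbed = (1−a)S·πR²; power emitted = 4πR²σT⁴. Equating and cancelling πR²:
T = ((1−a)S / 4σ)^(1/4) = (1270 / (4 × 5.67×10⁻⁸))^(1/4) = (5.60×10^9)^(1/4).
T = 274 K.

T ≈ 274 K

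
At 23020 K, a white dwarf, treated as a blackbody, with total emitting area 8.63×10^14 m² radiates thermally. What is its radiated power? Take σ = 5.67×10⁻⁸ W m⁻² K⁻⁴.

P ≈ 1.37×10^25 W

P = σAT⁴ = 5.67×10⁻⁸ × 8.63×10^14 × (23020)⁴ = 5.67×10⁻⁸ × 8.63×10^14 × 2.81×10^17.
P = 1.37×10^25 W.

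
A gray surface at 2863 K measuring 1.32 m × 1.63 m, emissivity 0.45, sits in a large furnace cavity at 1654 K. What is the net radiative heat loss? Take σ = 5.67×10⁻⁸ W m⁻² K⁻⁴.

A = 1.32 × 1.63 = 2.15 m².
Q = εσA(T⁴ − T_s⁴). T⁴ − T_s⁴ = (2863)⁴ − (1654)⁴ = 6.72×10^13 − 7.48×10^12 = 5.97×10^13 K⁴.
Q = 0.45 × 5.67×10⁻⁸ × 2.15 × 5.97×10^13 = 3.28×10^6 W.

Q ≈ 3.28×10^6 W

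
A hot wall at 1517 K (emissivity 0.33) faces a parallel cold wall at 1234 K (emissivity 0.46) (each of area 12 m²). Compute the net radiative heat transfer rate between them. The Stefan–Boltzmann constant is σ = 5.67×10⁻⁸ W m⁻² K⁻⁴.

For two large parallel gray plates, q = σ(T₁⁴ − T₂⁴) / (1/ε₁ + 1/ε₂ − 1).
1/ε₁ + 1/ε₂ − 1 = 1/0.33 + 1/0.46 − 1 = 4.204.
T₁⁴ − T₂⁴ = 5.30×10^12 − 2.32×10^12 = 2.98×10^12 K⁴.
q = 5.67×10⁻⁸ × 2.98×10^12 / 4.204 = 40200 W/m².
Q = q·A = 40200 × 12 = 4.82×10^5 W.

Q ≈ 4.82×10^5 W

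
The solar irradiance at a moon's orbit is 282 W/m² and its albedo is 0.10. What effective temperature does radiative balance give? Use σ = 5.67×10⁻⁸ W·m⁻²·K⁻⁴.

T ≈ 183 K

Power absorbed = (1−a)S·πR²; power emitted = 4πR²σT⁴. Equating and cancelling πR²:
T = ((1−a)S / 4σ)^(1/4) = (254 / (4 × 5.67×10⁻⁸))^(1/4) = (1.12×10^9)^(1/4).
T = 183 K.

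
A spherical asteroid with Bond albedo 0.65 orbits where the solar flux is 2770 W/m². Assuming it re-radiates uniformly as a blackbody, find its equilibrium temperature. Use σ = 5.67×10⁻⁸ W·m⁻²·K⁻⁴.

Power absorbed = (1−a)S·πR²; power emitted = 4πR²σT⁴. Equating and cancelling πR²:
T = ((1−a)S / 4σ)^(1/4) = (969 / (4 × 5.67×10⁻⁸))^(1/4) = (4.27×10^9)^(1/4).
T = 256 K.

T ≈ 256 K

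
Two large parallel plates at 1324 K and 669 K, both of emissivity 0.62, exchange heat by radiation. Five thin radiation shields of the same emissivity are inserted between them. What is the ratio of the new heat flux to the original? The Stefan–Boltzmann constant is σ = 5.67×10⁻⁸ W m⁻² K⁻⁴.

ratio ≈ 0.167

With N identical shields there are N+1 = 6 gaps in series, each with the same radiative resistance, so the flux falls to 1/(N+1) of its unshielded value.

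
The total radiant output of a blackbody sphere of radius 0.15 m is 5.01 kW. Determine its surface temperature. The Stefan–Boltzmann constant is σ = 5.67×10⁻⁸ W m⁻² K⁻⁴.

A = 4πr² = 4π × (0.15)² = 0.283 m².
From P = σAT⁴, T = (P / σA)^(1/4) = (5010 / (5.67×10⁻⁸ × 0.283))^(1/4).
T = (3.13×10^11)^(1/4) = 748 K.

T ≈ 748 K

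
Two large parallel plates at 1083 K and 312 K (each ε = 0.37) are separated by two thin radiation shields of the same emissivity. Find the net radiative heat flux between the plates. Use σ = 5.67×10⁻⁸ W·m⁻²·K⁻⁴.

Each of the 3 gaps contributes resistance (2/ε − 1) = 2/0.37 − 1 = 4.405; total = 13.22.
q = σ(T₁⁴ − T₂⁴) / 13.22 = 5.67×10⁻⁸ × 1.37×10^12 / 13.22 = 5860 W/m².

q ≈ 5860 W/m²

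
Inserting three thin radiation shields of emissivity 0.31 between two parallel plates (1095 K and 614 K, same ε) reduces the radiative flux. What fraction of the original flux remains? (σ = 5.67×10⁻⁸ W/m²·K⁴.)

With N identical shields there are N+1 = 4 gaps in series, each with the same radiative resistance, so the flux falls to 1/(N+1) of its unshielded value.

ratio ≈ 0.250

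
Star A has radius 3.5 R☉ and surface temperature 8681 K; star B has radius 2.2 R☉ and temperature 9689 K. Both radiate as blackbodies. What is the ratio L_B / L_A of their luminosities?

L_B/L_A ≈ 0.613

L = 4πR²σT⁴ ∝ R²T⁴, so L_B/L_A = (2.2/3.5)² × (9689/8681)⁴ = 0.395 × 1.55 = 0.613.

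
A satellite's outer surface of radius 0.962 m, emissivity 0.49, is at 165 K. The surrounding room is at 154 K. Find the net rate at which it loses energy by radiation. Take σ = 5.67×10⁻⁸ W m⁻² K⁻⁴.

Q ≈ 57.8 W

A = 4πr² = 4π × (0.962)² = 11.6 m².
Q = εσA(T⁴ − T_s⁴). T⁴ − T_s⁴ = (165)⁴ − (154)⁴ = 7.41×10^8 − 5.62×10^8 = 1.79×10^8 K⁴.
Q = 0.49 × 5.67×10⁻⁸ × 11.6 × 1.79×10^8 = 57.8 W.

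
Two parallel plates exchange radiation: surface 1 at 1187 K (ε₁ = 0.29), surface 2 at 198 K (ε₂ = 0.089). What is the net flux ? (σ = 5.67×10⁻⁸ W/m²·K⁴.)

q ≈ 8220 W/m²

For two large parallel gray plates, q = σ(T₁⁴ − T₂⁴) / (1/ε₁ + 1/ε₂ − 1).
1/ε₁ + 1/ε₂ − 1 = 1/0.29 + 1/0.089 − 1 = 13.68.
T₁⁴ − T₂⁴ = 1.99×10^12 − 1.54×10^9 = 1.98×10^12 K⁴.
q = 5.67×10⁻⁸ × 1.98×10^12 / 13.68 = 8220 W/m².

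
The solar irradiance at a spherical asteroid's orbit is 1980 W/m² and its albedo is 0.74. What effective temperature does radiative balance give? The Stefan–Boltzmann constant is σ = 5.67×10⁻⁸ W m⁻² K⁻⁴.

T ≈ 218 K

Power absorbed = (1−a)S·πR²; power emitted = 4πR²σT⁴. Equating and cancelling πR²:
T = ((1−a)S / 4σ)^(1/4) = (515 / (4 × 5.67×10⁻⁸))^(1/4) = (2.27×10^9)^(1/4).
T = 218 K.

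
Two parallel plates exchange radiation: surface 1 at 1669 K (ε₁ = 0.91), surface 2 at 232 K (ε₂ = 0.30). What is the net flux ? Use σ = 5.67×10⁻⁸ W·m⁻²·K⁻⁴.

For two large parallel gray plates, q = σ(T₁⁴ − T₂⁴) / (1/ε₁ + 1/ε₂ − 1).
1/ε₁ + 1/ε₂ − 1 = 1/0.91 + 1/0.30 − 1 = 3.432.
T₁⁴ − T₂⁴ = 7.76×10^12 − 2.90×10^9 = 7.76×10^12 K⁴.
q = 5.67×10⁻⁸ × 7.76×10^12 / 3.432 = 1.28×10^5 W/m².

q ≈ 1.28×10^5 W/m²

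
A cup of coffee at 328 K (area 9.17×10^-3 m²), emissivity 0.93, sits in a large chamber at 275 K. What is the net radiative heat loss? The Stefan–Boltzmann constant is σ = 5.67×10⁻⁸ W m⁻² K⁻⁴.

Q = εσA(T⁴ − T_s⁴). T⁴ − T_s⁴ = (328)⁴ − (275)⁴ = 1.16×10^10 − 5.72×10^9 = 5.86×10^9 K⁴.
Q = 0.93 × 5.67×10⁻⁸ × 9.17×10^-3 × 5.86×10^9 = 2.83 W.

Q ≈ 2.83 W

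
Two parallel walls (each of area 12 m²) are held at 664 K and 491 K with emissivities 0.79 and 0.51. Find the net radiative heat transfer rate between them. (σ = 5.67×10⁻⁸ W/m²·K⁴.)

For two large parallel gray plates, q = σ(T₁⁴ − T₂⁴) / (1/ε₁ + 1/ε₂ − 1).
1/ε₁ + 1/ε₂ − 1 = 1/0.79 + 1/0.51 − 1 = 2.227.
T₁⁴ − T₂⁴ = 1.94×10^11 − 5.81×10^10 = 1.36×10^11 K⁴.
q = 5.67×10⁻⁸ × 1.36×10^11 / 2.227 = 3470 W/m².
Q = q·A = 3470 × 12 = 41600 W.

Q ≈ 41600 W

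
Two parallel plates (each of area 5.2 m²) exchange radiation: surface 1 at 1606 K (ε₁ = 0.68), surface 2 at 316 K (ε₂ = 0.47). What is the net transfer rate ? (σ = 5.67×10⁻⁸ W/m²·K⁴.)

For two large parallel gray plates, q = σ(T₁⁴ − T₂⁴) / (1/ε₁ + 1/ε₂ − 1).
1/ε₁ + 1/ε₂ − 1 = 1/0.68 + 1/0.47 − 1 = 2.598.
T₁⁴ − T₂⁴ = 6.65×10^12 − 9.97×10^9 = 6.64×10^12 K⁴.
q = 5.67×10⁻⁸ × 6.64×10^12 / 2.598 = 1.45×10^5 W/m².
Q = q·A = 1.45×10^5 × 5.2 = 7.54×10^5 W.

Q ≈ 7.54×10^5 W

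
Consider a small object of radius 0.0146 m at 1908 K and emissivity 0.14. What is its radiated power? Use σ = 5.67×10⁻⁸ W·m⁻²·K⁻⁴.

P ≈ 282 W

A = 4πr² = 4π × (0.0146)² = 2.68×10^-3 m².
Stefan–Boltzmann: P = εσAT⁴ = 0.14 × 5.67×10⁻⁸ × 2.68×10^-3 × (1908)⁴ = 0.14 × 5.67×10⁻⁸ × 2.68×10^-3 × 1.33×10^13.
P = 282 W.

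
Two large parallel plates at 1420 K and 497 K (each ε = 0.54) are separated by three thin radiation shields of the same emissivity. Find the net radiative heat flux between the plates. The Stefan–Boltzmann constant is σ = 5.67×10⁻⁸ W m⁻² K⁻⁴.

Each of the 4 gaps contributes resistance (2/ε − 1) = 2/0.54 − 1 = 2.704; total = 10.81.
q = σ(T₁⁴ − T₂⁴) / 10.81 = 5.67×10⁻⁸ × 4.00×10^12 / 10.81 = 21000 W/m².

q ≈ 21000 W/m²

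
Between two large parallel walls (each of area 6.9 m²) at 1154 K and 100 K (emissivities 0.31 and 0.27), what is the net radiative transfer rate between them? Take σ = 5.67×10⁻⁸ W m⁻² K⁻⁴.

For two large parallel gray plates, q = σ(T₁⁴ − T₂⁴) / (1/ε₁ + 1/ε₂ − 1).
1/ε₁ + 1/ε₂ − 1 = 1/0.31 + 1/0.27 − 1 = 5.930.
T₁⁴ − T₂⁴ = 1.77×10^12 − 1.00×10^8 = 1.77×10^12 K⁴.
q = 5.67×10⁻⁸ × 1.77×10^12 / 5.930 = 17000 W/m².
Q = q·A = 17000 × 6.9 = 1.17×10^5 W.

Q ≈ 1.17×10^5 W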